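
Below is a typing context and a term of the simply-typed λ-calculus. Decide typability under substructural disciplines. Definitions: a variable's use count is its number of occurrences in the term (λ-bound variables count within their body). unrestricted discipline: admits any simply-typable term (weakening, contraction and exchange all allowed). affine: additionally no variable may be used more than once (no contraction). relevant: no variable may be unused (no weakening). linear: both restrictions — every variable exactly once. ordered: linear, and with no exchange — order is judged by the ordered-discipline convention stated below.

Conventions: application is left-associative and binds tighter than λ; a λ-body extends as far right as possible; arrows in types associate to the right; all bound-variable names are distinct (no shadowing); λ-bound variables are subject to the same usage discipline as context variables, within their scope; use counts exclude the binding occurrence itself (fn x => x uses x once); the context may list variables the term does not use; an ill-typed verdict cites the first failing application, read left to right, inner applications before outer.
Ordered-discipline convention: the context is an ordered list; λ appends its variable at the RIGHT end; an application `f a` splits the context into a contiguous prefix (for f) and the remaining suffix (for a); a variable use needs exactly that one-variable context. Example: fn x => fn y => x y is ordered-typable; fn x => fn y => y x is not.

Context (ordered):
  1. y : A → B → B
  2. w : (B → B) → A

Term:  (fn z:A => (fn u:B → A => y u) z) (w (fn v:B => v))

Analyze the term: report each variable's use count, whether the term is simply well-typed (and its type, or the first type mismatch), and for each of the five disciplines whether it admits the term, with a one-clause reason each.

usage: y: 1, w: 1, z (bound): 1, u (bound): 1, v (bound): 1
uses in reading order: y, u, z, w, v
typing: ill-typed: an argument B → A mismatches the expected A
ordered ✗ (a type mismatch blocks all five)
linear ✗ (the type mismatch rejects it)
affine ✗ (not simply typable)
relevant ✗ (fails simple typing)
unrestricted ✗ (a type mismatch blocks all five)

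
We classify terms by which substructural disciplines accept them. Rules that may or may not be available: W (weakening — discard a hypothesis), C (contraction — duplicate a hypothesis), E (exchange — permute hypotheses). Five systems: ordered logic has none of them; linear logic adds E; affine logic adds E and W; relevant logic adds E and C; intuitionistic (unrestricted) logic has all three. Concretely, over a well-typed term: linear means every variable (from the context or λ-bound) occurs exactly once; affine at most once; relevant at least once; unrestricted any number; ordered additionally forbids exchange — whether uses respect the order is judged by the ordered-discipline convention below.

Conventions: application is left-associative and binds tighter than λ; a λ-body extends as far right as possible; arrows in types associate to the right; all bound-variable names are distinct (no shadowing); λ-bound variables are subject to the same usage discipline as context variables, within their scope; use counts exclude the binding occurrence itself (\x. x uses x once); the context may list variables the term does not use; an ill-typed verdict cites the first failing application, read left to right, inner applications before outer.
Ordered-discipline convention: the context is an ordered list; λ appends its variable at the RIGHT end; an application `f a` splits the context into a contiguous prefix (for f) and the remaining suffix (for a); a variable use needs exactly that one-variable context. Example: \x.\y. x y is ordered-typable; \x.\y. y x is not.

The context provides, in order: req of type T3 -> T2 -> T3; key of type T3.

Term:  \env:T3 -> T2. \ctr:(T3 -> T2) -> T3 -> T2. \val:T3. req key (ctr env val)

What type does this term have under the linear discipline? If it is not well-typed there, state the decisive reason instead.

term : (T3 -> T2) -> ((T3 -> T2) -> T3 -> T2) -> T3 -> T3
counts: req ×1, key ×1, env (λ-bound) ×1, ctr (λ-bound) ×1, val (λ-bound) ×1
uses in reading order: req, key, ctr, env, val
typing: well-typed at (T3 -> T2) -> ((T3 -> T2) -> T3 -> T2) -> T3 -> T3
per-discipline verdicts: ordered ✗ · linear ✓ · affine ✓ · relevant ✓ · unrestricted ✓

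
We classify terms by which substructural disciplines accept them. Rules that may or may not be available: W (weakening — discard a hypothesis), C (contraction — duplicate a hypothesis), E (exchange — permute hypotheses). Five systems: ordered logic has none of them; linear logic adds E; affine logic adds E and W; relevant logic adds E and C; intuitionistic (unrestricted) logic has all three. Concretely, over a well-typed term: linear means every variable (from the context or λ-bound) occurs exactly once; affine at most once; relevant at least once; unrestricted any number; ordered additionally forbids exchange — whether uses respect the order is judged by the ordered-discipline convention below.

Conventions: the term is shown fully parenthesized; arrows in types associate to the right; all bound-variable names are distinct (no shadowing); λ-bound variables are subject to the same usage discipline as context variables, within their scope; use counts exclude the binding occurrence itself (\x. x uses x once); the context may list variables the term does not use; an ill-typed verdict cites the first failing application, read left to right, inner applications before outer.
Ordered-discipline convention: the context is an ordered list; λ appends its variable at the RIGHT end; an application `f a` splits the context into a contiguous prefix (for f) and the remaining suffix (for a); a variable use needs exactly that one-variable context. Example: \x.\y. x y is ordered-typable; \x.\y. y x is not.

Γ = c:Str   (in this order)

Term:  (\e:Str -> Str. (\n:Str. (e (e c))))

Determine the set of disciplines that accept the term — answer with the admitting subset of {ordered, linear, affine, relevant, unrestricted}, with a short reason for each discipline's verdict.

admitted in: unrestricted
use counts: c=1; e (λ-bound)=2; n (λ-bound)=0
order of uses: e, e, c
typing: well-typed — term : (Str -> Str) -> Str -> Str
ordered: ✗ — needs contraction — e ×2; n left unused
linear: ✗ — needs contraction — e ×2; n left unused
affine: ✗ — needs contraction — e ×2
relevant: ✗ — n left unused
unrestricted: ✓ — type-checks ((Str -> Str) -> Str -> Str) and nothing is barred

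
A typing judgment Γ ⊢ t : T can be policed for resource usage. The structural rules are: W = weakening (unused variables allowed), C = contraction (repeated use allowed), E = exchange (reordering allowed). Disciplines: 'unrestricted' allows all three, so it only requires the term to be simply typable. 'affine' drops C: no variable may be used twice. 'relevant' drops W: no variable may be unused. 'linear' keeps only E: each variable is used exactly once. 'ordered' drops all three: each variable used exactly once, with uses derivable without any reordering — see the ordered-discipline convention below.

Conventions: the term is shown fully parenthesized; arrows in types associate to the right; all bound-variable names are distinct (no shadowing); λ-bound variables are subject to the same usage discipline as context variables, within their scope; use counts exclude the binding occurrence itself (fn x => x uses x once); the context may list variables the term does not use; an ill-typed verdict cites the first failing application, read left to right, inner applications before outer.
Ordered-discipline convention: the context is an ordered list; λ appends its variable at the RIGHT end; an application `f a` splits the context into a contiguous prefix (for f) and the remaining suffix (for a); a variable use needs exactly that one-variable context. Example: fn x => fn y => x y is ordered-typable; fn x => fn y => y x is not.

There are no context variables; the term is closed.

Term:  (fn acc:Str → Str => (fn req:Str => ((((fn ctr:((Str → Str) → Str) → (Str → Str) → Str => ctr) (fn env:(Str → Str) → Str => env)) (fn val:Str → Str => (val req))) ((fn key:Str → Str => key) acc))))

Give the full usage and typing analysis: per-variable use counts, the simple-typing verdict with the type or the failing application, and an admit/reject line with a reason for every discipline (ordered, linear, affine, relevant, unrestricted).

counts: acc (bound)=1, req (bound)=1, ctr (bound)=1, env (bound)=1, val (bound)=1, key (bound)=1
uses in reading order: ctr, env, val, req, key, acc
typing: ✓ — (Str → Str) → Str → Str
ordered: ✗, no contiguous prefix/suffix split fits ctr, env, val, req, key, acc
linear: ✓, acc, req, ctr, env, val, key: one use apiece
affine: ✓, no duplicate uses among acc, req, ctr, env, val, key
relevant: ✓, at least one use each (acc, req, ctr, env, val, key)
unrestricted: ✓, well-typed at (Str → Str) → Str → Str; no restrictions here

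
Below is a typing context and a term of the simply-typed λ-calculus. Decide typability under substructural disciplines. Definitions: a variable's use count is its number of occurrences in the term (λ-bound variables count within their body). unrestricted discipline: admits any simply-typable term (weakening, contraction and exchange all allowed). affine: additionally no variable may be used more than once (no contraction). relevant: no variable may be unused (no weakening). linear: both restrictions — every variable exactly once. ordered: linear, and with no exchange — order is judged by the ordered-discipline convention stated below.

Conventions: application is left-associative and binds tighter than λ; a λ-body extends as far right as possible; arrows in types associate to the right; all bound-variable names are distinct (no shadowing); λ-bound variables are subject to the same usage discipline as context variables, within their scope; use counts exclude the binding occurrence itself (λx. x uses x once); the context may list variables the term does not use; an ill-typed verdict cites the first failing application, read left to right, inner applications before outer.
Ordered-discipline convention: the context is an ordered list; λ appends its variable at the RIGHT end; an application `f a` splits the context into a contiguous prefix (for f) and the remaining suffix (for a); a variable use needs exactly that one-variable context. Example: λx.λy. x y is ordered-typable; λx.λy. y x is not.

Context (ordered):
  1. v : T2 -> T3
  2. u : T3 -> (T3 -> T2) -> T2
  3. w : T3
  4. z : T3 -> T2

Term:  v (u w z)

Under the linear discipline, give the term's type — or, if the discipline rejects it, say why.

term : T3
variable uses: v: 1×, u: 1×, w: 1×, z: 1×
use order (left to right): v, u, w, z
typing: ✓ — T3
per-discipline verdicts: ordered ✓; linear ✓; affine ✓; relevant ✓; unrestricted ✓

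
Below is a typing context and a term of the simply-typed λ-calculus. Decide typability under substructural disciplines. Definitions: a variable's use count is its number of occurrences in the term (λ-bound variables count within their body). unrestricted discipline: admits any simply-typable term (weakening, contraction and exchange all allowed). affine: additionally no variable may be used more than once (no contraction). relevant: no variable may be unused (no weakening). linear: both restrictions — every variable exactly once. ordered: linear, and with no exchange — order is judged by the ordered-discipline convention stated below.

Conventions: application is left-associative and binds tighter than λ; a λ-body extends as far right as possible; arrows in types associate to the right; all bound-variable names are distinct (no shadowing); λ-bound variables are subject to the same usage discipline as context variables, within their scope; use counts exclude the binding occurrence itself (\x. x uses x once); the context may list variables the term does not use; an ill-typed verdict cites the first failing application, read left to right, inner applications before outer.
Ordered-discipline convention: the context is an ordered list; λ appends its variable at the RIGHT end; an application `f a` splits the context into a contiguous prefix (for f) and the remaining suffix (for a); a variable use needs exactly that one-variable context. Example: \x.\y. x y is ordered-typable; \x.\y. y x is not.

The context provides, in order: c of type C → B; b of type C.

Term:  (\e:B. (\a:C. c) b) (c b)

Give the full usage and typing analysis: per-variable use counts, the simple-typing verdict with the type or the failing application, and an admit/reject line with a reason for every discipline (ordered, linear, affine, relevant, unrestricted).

counts: c ×2; b ×2; e [bound] ×0; a [bound] ×0
left-to-right use order: c, b, c, b
typing: ✓ — C → B
ordered: ✗ — c ×2, b ×2 used more than once (contraction); e, a never used (weakening)
linear: ✗ — c ×2, b ×2 used more than once (contraction); e, a never used (weakening)
affine: ✗ — c ×2, b ×2 used more than once (contraction)
relevant: ✗ — e, a never used (weakening)
unrestricted: ✓ — typability at C → B is all that's needed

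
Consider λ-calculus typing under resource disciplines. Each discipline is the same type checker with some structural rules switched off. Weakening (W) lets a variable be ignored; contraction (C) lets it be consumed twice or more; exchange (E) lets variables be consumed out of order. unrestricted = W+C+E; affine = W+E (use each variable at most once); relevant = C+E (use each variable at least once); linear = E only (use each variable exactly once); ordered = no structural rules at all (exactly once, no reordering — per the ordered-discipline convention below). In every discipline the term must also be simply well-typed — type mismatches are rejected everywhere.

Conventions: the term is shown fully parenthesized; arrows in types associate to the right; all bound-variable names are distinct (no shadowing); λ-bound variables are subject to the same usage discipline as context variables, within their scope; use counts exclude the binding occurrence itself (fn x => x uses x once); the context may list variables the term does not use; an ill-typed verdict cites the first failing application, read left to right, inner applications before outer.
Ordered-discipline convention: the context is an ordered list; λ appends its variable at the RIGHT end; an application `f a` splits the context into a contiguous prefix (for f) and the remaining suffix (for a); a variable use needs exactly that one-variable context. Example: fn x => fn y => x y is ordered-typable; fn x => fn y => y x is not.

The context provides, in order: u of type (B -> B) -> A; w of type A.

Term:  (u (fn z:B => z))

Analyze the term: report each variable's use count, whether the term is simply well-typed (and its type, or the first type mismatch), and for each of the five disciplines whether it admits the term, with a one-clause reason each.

use counts: u: 1, w: 0, z [bound]: 1
left-to-right use order: u, z
typing: the term checks, with type A
ordered ✗ (needs weakening: w unused)
linear ✗ (needs weakening: w unused)
affine ✓ (u, w, z: no repeats, contraction unneeded)
relevant ✗ (needs weakening: w unused)
unrestricted ✓ (typability at A is all that's needed)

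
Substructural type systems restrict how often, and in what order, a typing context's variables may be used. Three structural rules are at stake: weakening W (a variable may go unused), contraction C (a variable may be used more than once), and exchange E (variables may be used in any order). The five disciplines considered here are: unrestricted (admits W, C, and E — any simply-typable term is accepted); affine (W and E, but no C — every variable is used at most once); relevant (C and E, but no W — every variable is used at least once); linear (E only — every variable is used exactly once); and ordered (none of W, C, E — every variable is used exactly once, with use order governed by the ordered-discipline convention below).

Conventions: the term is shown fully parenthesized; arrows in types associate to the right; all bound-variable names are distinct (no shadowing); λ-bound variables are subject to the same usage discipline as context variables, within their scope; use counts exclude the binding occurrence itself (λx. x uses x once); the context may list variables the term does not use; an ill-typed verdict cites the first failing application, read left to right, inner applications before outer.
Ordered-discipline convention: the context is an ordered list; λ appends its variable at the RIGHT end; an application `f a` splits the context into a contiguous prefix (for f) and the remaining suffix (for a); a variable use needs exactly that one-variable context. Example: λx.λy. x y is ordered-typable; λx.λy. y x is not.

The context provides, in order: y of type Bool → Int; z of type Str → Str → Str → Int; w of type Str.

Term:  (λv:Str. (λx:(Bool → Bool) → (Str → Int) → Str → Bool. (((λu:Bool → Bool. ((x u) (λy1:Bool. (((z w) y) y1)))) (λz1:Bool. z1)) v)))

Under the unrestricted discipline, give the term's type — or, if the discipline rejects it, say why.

not well-typed under unrestricted — not simply typable
usage: y=1, z=1, w=1, v [bound]=1, x [bound]=1, u [bound]=1, y1 [bound]=1, z1 [bound]=1
use order (left to right): x, u, z, w, y, y1, z1, v
typing: ill-typed: a function awaiting Str gets Bool → Int
per-discipline verdicts: ordered ✗ · linear ✗ · affine ✗ · relevant ✗ · unrestricted ✗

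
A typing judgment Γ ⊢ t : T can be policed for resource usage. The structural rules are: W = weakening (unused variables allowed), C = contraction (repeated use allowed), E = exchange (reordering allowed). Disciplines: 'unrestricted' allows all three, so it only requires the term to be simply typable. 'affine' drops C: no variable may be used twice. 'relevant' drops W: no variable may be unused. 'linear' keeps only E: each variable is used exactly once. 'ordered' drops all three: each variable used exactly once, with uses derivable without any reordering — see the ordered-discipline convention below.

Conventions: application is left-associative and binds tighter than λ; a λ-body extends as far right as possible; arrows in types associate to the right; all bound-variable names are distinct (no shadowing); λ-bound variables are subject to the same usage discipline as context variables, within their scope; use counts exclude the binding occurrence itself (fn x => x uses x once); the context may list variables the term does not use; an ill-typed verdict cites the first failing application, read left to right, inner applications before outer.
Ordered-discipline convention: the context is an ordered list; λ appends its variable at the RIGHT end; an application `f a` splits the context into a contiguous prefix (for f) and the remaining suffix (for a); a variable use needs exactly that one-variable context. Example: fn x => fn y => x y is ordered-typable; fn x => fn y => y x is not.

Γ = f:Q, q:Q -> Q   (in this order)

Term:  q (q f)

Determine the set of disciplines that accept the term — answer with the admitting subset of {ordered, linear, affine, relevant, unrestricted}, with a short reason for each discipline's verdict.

accepted by: relevant, unrestricted
variable uses: f: 1, q: 2
uses in reading order: q, q, f
typing: the term checks, with type Q
ordered: ✗, q ×2 used more than once (contraction)
linear: ✗, q ×2 used more than once (contraction)
affine: ✗, q ×2 used more than once (contraction)
relevant: ✓, at least one use each (f, q)
unrestricted: ✓, simply typable at Q; W, C, E all held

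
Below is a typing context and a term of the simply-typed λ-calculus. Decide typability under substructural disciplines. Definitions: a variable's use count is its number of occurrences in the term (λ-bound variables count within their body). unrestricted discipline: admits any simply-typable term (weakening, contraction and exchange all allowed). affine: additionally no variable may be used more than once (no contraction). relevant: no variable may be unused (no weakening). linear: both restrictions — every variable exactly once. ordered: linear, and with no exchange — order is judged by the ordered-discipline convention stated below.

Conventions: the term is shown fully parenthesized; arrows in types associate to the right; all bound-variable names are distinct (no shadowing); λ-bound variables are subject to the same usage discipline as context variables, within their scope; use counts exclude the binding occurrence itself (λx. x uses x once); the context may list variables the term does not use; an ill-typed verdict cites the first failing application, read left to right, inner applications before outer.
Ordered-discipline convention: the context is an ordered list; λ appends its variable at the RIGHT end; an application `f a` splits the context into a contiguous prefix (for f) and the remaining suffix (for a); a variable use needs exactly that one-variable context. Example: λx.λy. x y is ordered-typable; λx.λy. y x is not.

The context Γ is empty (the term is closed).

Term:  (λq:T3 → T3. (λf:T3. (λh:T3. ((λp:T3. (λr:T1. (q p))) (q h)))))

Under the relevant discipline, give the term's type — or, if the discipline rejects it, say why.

not well-typed under relevant — f, r left unused
usage: q (bound) ×2, f (bound) ×0, h (bound) ×1, p (bound) ×1, r (bound) ×0
order of uses: q, p, q, h
typing: well-typed — term : (T3 → T3) → T3 → T3 → T1 → T3
per-discipline verdicts: ordered ✗; linear ✗; affine ✗; relevant ✗; unrestricted ✓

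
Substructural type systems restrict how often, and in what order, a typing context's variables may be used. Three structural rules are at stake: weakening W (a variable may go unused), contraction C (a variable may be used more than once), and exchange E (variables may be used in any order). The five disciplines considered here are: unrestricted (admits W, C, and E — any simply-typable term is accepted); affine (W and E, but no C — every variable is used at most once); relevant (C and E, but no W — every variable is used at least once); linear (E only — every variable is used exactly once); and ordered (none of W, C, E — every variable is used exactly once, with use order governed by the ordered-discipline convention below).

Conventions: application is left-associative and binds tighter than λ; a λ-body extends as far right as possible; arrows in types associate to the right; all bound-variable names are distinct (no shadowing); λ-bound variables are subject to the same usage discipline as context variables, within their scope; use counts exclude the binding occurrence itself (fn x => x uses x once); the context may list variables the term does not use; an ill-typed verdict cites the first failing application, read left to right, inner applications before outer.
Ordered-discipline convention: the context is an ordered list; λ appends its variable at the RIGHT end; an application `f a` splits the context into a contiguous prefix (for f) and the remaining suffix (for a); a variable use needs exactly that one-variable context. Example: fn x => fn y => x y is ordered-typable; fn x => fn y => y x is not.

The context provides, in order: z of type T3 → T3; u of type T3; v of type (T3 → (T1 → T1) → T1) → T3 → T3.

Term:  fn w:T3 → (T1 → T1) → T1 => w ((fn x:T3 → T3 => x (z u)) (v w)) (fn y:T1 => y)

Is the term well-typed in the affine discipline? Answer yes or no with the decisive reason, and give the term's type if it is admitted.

no — w ×2 used more than once (contraction)
usage: z: 1; u: 1; v: 1; w (λ-bound): 2; x (λ-bound): 1; y (λ-bound): 1
uses in reading order: w, x, z, u, v, w, y
typing: well-typed — term : (T3 → (T1 → T1) → T1) → T1
across the five disciplines: ordered ✗ · linear ✗ · affine ✗ · relevant ✓ · unrestricted ✓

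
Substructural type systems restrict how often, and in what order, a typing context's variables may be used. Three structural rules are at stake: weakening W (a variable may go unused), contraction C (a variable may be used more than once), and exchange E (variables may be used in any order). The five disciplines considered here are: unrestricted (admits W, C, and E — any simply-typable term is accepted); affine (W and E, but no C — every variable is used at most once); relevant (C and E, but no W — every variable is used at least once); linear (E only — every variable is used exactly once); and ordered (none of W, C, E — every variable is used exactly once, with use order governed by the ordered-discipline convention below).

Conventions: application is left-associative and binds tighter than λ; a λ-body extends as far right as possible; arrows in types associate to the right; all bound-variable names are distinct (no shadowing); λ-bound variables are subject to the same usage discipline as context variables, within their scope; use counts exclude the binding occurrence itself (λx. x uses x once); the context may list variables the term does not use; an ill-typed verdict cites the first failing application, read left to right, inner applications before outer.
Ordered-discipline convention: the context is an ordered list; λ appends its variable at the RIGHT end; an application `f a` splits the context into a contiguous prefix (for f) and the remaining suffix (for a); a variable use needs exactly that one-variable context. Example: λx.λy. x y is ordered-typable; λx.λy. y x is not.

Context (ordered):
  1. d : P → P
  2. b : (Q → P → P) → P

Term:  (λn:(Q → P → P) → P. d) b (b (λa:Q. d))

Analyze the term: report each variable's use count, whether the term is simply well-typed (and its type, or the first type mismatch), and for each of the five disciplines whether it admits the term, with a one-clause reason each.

counts: d=2, b=2, n (bound)=0, a (bound)=0
uses in reading order: d, b, b, d
typing: the term checks, with type P
ordered ✗ (repeated use of d ×2, b ×2; n, a left unused)
linear ✗ (repeated use of d ×2, b ×2; n, a left unused)
affine ✗ (repeated use of d ×2, b ×2)
relevant ✗ (n, a left unused)
unrestricted ✓ (simply typable at P; W, C, E all held)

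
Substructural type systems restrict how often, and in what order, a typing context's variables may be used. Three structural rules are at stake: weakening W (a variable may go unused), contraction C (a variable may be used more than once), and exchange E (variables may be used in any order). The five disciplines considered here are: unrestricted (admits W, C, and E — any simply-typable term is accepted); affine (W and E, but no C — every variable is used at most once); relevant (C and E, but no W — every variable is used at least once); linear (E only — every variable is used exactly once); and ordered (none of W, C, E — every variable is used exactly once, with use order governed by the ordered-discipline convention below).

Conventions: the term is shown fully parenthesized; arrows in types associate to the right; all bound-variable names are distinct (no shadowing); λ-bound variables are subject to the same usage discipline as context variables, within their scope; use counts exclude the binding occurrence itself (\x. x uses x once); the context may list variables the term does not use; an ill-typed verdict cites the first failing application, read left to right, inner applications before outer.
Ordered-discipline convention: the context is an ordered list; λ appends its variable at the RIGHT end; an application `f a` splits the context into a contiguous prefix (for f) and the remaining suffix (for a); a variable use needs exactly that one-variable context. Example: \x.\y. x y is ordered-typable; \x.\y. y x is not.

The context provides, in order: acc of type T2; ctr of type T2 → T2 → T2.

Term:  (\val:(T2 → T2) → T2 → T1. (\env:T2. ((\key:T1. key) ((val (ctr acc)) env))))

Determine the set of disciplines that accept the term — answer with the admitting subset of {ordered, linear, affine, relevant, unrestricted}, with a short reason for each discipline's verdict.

admitted by: linear, affine, relevant, unrestricted
counts: acc: 1×; ctr: 1×; val (bound): 1×; env (bound): 1×; key (bound): 1×
use order (left to right): key, val, ctr, acc, env
typing: ✓ — ((T2 → T2) → T2 → T1) → T2 → T1
ordered ✗ (needs exchange: uses follow key, val, ctr, acc, env)
linear ✓ (exactly-once usage across acc, ctr, val, env, key)
affine ✓ (at most one use each (acc, ctr, val, env, key))
relevant ✓ (none of acc, ctr, val, env, key goes unused)
unrestricted ✓ (typability at ((T2 → T2) → T2 → T1) → T2 → T1 is all that's needed)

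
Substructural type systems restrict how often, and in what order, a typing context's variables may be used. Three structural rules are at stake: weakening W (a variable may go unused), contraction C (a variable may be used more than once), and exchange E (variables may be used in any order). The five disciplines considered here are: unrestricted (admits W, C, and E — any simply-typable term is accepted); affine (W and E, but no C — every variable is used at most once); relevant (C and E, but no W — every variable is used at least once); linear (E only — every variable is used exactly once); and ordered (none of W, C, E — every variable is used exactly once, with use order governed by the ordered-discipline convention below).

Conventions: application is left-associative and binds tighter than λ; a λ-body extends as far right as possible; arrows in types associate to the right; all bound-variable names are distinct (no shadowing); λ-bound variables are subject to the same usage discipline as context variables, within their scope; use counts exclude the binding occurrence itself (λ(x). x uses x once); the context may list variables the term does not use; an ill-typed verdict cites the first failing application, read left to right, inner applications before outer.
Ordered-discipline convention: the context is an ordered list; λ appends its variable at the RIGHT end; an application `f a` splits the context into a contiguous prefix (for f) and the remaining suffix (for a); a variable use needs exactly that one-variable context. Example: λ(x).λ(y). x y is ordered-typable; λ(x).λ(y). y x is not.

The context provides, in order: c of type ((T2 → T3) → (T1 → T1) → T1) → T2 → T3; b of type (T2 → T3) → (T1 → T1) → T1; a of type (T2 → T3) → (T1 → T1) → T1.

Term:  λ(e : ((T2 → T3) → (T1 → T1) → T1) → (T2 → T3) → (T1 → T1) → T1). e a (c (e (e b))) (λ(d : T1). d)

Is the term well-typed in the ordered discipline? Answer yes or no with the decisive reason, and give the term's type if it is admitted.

no — needs contraction — e ×3
usage: c ×1; b ×1; a ×1; e (λ-bound) ×3; d (λ-bound) ×1
uses in reading order: e, a, c, e, e, b, d
typing: the term checks, with type (((T2 → T3) → (T1 → T1) → T1) → (T2 → T3) → (T1 → T1) → T1) → T1
summary: ordered ✗; linear ✗; affine ✗; relevant ✓; unrestricted ✓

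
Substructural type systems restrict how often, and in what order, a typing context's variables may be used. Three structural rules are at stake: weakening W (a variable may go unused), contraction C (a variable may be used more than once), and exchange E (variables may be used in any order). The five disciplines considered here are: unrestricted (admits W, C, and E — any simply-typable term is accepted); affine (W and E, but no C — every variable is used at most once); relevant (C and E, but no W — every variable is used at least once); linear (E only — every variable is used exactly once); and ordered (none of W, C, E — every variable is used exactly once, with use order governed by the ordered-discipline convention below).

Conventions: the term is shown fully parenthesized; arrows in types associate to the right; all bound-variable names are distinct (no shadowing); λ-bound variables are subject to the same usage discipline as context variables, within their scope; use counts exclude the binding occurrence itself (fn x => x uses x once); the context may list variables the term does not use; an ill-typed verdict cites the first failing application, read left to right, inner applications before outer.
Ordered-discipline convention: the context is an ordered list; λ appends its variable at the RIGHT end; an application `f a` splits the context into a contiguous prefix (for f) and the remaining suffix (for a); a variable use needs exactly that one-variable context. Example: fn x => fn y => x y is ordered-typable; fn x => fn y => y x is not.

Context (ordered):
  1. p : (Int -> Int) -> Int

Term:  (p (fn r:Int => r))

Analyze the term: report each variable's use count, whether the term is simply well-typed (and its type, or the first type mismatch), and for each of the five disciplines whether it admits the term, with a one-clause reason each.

counts: p: 1×; r (bound): 1×
uses in reading order: p, r
typing: well-typed — term : Int
ordered: ✓, p, r once each; derivable with no W/C/E
linear: ✓, p, r: one use apiece
affine: ✓, none of p, r used more than once
relevant: ✓, every one of p, r appears
unrestricted: ✓, type-checks (Int) and nothing is barred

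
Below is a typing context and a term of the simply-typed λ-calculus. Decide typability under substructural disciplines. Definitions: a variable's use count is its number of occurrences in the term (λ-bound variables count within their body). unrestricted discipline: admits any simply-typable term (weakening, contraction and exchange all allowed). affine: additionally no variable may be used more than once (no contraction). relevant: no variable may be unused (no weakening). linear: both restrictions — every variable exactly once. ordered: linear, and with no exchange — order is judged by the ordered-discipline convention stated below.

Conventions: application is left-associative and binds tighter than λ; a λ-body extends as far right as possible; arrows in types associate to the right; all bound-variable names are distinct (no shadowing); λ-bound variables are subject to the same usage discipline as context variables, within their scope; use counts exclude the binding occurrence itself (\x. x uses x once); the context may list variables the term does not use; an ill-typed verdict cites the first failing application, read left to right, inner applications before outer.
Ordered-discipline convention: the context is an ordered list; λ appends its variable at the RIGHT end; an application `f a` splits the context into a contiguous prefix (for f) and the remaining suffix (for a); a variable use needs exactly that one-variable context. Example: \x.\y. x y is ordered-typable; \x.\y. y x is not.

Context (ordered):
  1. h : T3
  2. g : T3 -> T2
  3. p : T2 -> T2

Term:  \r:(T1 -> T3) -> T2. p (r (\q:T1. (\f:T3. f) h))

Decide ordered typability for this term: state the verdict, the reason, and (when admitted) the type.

no — g, q left unused
use counts: h: 1; g: 0; p: 1; r [bound]: 1; q [bound]: 0; f [bound]: 1
use order (left to right): p, r, f, h
typing: well-typed — term : ((T1 -> T3) -> T2) -> T2
all disciplines: ordered ✗, linear ✗, affine ✓, relevant ✗, unrestricted ✓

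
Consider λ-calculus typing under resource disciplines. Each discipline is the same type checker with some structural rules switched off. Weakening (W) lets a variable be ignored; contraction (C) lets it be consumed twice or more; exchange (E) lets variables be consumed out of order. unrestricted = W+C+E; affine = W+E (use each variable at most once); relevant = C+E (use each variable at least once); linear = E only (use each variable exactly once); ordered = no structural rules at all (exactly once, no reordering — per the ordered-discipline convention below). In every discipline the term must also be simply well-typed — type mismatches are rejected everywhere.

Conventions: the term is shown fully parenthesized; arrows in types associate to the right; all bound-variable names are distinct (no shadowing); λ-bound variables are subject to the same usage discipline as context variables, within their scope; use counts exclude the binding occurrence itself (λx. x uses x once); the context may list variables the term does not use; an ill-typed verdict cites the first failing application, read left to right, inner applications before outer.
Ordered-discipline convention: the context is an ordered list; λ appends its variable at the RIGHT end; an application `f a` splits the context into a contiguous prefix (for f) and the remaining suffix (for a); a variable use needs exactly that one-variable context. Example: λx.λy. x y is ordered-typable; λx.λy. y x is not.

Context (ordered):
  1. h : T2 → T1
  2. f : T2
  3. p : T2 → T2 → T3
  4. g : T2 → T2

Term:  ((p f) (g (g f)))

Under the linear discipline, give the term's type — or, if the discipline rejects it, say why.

not well-typed under linear — uses contraction: f ×2, g ×2; needs weakening: h unused
use counts: h: 0; f: 2; p: 1; g: 2
uses in reading order: p, f, g, g, f
typing: well-typed — term : T3
per-discipline verdicts: ordered ✗, linear ✗, affine ✗, relevant ✗, unrestricted ✓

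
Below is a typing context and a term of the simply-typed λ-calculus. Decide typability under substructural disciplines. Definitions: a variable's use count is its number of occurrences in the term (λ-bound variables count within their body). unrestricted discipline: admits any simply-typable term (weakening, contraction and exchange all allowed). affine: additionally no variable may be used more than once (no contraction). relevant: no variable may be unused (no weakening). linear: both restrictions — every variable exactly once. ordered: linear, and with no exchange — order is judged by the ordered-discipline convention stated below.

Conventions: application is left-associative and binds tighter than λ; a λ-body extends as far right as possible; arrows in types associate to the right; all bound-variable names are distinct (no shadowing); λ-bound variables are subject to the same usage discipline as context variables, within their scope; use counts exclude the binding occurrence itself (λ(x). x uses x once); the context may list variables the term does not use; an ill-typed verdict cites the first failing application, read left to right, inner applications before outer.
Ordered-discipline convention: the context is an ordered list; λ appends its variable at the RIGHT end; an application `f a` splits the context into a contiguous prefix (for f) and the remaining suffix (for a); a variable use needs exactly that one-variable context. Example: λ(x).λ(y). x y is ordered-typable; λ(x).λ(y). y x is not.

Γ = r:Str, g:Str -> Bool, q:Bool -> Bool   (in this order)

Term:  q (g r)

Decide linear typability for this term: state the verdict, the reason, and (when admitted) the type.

yes — r, g, q: one use apiece; term : Bool
variable uses: r: 1; g: 1; q: 1
uses in reading order: q, g, r
typing: well-typed — term : Bool
all disciplines: ordered ✗, linear ✓, affine ✓, relevant ✓, unrestricted ✓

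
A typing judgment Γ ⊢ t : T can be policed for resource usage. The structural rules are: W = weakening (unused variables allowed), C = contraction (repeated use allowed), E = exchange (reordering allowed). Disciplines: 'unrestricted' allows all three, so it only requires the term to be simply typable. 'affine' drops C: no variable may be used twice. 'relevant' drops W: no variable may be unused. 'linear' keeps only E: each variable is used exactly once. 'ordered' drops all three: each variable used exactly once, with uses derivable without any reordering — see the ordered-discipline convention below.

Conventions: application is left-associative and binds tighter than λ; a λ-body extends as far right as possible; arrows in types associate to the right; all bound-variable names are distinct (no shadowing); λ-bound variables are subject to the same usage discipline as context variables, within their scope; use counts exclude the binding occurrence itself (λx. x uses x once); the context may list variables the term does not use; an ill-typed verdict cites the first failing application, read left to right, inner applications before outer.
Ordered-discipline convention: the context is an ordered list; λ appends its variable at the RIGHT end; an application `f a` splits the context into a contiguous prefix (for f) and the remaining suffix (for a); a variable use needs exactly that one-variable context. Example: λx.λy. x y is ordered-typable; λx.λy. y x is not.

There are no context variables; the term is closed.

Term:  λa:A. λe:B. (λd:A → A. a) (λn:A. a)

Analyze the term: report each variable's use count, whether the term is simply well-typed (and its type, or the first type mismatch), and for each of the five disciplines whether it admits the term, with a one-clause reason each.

counts: a (λ-bound) ×2; e (λ-bound) ×0; d (λ-bound) ×0; n (λ-bound) ×0
order of uses: a, a
typing: well-typed at A → B → A
ordered ✗ (uses contraction: a ×2; unused: e, d, n — weakening required)
linear ✗ (uses contraction: a ×2; unused: e, d, n — weakening required)
affine ✗ (uses contraction: a ×2)
relevant ✗ (unused: e, d, n — weakening required)
unrestricted ✓ (simply typable at A → B → A; W, C, E all held)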